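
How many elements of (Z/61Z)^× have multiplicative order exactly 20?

8

φ(61) = 61 − 1 = 60 = 2^2 · 3 · 5.
Since (Z/61Z)^× is cyclic of order 60, the number of elements of order d is φ(d) when d | 60 and 0 otherwise.
20 = 2^2 · 5 divides 60, and φ(20) = 8.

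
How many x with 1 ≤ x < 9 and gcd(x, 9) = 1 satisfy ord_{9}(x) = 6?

φ(9) = φ(3^2) = 3·(3−1) = 6 = 2 · 3.
Since (Z/9Z)^× is cyclic of order 6, the number of elements of order d is φ(d) when d | 6 and 0 otherwise.
6 = 2 · 3 divides 6, and φ(6) = 2.

2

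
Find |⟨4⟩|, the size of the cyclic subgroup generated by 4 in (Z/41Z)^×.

By Lagrange's theorem, ord_41(4) divides φ(41) = 41 − 1 = 40 = 2^3 · 5.
Divisors of 40: 1, 2, 4, 5, 8, 10, 20, 40.
Test each divisor d:
4^1 ≡ 4 (mod 41)
4^2 ≡ 16 (mod 41)
4^4 ≡ 10 (mod 41)
4^5 ≡ 40 (mod 41)
4^8 ≡ 18 (mod 41)
4^10 ≡ 1 (mod 41) ✓
Therefore the multiplicative order of 4 modulo 41 is 10.

10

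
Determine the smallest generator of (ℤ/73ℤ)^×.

φ(73) = 73 − 1 = 72 = 2^3 · 3^2.
Test candidates g = 2, 3, … against the prime factors q ∈ {2, 3} of φ(73): g is a generator iff g^(72/q) ≢ 1 for every such q.
g = 2: 2^36 ≡ 1 — hits 1, so not a primitive root.
g = 3: 3^36 ≡ 1 — hits 1, so not a primitive root.
g = 4: 4^36 ≡ 1 — hits 1, so not a primitive root.
g = 5: 5^36 ≡ 72; 5^24 ≡ 8 — none is 1, so 5 is a primitive root.
Hence the least primitive root of 73 is 5.

5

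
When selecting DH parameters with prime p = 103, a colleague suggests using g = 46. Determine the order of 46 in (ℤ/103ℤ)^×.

3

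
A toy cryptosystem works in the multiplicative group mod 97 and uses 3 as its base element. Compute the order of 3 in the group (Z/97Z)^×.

By Lagrange's theorem, ord_97(3) divides φ(97) = 97 − 1 = 96 = 2^5 · 3.
Divisors of 96: 1, 2, 3, 4, 6, 8, 12, 16, 24, 32, 48, 96.
Evaluate successive powers at the divisors of 96:
3^1 ≡ 3 (mod 97)
3^2 ≡ 9 (mod 97)
3^3 ≡ 27 (mod 97)
3^4 ≡ 81 (mod 97)
3^6 ≡ 50 (mod 97)
3^8 ≡ 62 (mod 97)
3^12 ≡ 75 (mod 97)
3^16 ≡ 61 (mod 97)
3^24 ≡ 96 (mod 97)
3^32 ≡ 35 (mod 97)
3^48 ≡ 1 (mod 97) ✓
Therefore the multiplicative order of 3 modulo 97 is 48.

48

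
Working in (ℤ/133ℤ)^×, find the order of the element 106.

By Lagrange's theorem, ord_133(106) divides φ(133) = φ(7·19) = (7−1)·(19−1) = 6·18 = 108 = 2^2 · 3^3.
Divisors of 108: 1, 2, 3, 4, 6, 9, 12, 18, 27, 36, 54, 108.
Compute 106^d (mod 133) for the divisors d until we hit 1:
106^1 ≡ 106
106^2 ≡ 64
106^3 ≡ 1
So ord_133(106) = 3.

3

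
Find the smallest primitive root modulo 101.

2

φ(101) = 101 − 1 = 100 = 2^2 · 5^2.
Test candidates g = 2, 3, … against the prime factors q ∈ {2, 5} of φ(101): g is a generator iff g^(100/q) ≢ 1 for every such q.
g = 2: 2^50 ≡ 100; 2^20 ≡ 95 — none is 1, so 2 is a primitive root.
The smallest primitive root modulo 101 is 2.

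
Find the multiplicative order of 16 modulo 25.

5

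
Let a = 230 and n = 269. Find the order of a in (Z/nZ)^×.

268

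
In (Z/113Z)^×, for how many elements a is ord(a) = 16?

8

φ(113) = 113 − 1 = 112 = 2^4 · 7.
In a cyclic group of order 112, there are φ(d) elements of order d for each divisor d of 112, and zero for non-divisors.
16 = 2^4 divides 112, and φ(16) = 8.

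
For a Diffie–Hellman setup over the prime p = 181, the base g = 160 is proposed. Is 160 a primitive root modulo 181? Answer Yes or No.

Yes

φ(181) = 181 − 1 = 180 = 2^2 · 3^2 · 5.
Test 160^(180/q) mod 181 for each prime factor q of 180:
160^90 ≡ 180 (mod 181)  [q = 2: ≢ 1 ✓]
160^60 ≡ 132 (mod 181)  [q = 3: ≢ 1 ✓]
160^36 ≡ 59 (mod 181)  [q = 5: ≢ 1 ✓]
Every test exponent gives a nontrivial residue, hence 160 generates the full group.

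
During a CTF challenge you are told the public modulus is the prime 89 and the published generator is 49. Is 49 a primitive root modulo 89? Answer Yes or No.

No

φ(89) = 89 − 1 = 88 = 2^3 · 11.
An element g generates (Z/89Z)^× iff g^(88/q) ≢ 1 (mod 89) for each prime q ∈ {2, 11}.
49^44 ≡ 1 (mod 89)  [q = 2: ≡ 1 ✗]
49^8 ≡ 16 (mod 89)  [q = 11: ≢ 1 ✓]
49^44 ≡ 1 shows ord(49) | 44, strictly less than φ(89); not a primitive root.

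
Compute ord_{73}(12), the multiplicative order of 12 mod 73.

36

Since 12 ∈ (Z/73Z)^×, its order divides φ(73) = 73 − 1 = 72 = 2^3 · 3^2.
Divisors of 72: 1, 2, 3, 4, 6, 8, 9, 12, 18, 24, 36, 72.
Check 12^d mod 73 for each divisor in increasing order:
12^1 ≡ 12
12^2 ≡ 71
12^3 ≡ 49
12^4 ≡ 4
12^6 ≡ 65
12^8 ≡ 16
12^9 ≡ 46
12^12 ≡ 64
12^18 ≡ 72
12^24 ≡ 8
12^36 ≡ 1
Hence ord(12) = 36.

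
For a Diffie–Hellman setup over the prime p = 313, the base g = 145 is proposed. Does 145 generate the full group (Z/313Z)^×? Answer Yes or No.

No

φ(313) = 313 − 1 = 312 = 2^3 · 3 · 13.
145 is a primitive root mod 313 iff 145^(φ(313)/q) ≢ 1 for every prime q | φ(313), i.e. q ∈ {2, 3, 13}.
145^156 ≡ 312 (mod 313)  [q = 2: ≢ 1 ✓]
145^104 ≡ 98 (mod 313)  [q = 3: ≢ 1 ✓]
145^24 ≡ 1 (mod 313)  [q = 13: ≡ 1 ✗]
The check at q = 13 fails, so 145 generates a proper subgroup.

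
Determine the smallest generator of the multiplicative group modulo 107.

φ(107) = 107 − 1 = 106 = 2 · 53.
Test candidates g = 2, 3, … against the prime factors q ∈ {2, 53} of φ(107): g is a generator iff g^(106/q) ≢ 1 for every such q.
g = 2: 2^53 ≡ 106; 2^2 ≡ 4 — none is 1, so 2 is a primitive root.
So 2 is the smallest generator of (Z/107Z)^×.

2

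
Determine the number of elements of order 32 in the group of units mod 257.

16

φ(257) = 257 − 1 = 256 = 2^8.
Since (Z/257Z)^× is cyclic of order 256, the number of elements of order d is φ(d) when d | 256 and 0 otherwise.
32 = 2^5 divides 256, and φ(32) = 16.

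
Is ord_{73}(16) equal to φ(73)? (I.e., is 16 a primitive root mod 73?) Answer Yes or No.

φ(73) = 73 − 1 = 72 = 2^3 · 3^2.
16 is a primitive root mod 73 iff 16^(φ(73)/q) ≢ 1 for every prime q | φ(73), i.e. q ∈ {2, 3}.
16^36 ≡ 1 (mod 73)  [q = 2: ≡ 1 ✗]
16^24 ≡ 64 (mod 73)  [q = 3: ≢ 1 ✓]
16^36 ≡ 1 shows ord(16) | 36, strictly less than φ(73); not a primitive root.

No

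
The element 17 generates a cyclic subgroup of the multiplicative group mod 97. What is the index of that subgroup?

By Lagrange's theorem, ord_97(17) divides φ(97) = 97 − 1 = 96 = 2^5 · 3.
Divisors of 96: 1, 2, 3, 4, 6, 8, 12, 16, 24, 32, 48, 96.
Evaluate successive powers at the divisors of 96:
17^1 ≡ 17 (mod 97)
17^2 ≡ 95 (mod 97)
17^3 ≡ 63 (mod 97)
17^4 ≡ 4 (mod 97)
17^6 ≡ 89 (mod 97)
17^8 ≡ 16 (mod 97)
17^12 ≡ 64 (mod 97)
17^16 ≡ 62 (mod 97)
17^24 ≡ 22 (mod 97)
17^32 ≡ 61 (mod 97)
17^48 ≡ 96 (mod 97)
17^96 ≡ 1 (mod 97) ✓
So ord_97(17) = 96, hence |⟨17⟩| = 96.
The index is φ(97) / ord(17) = 96 / 96 = 1.

1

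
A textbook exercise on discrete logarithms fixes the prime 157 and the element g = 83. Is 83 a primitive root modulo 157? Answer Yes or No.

φ(157) = 157 − 1 = 156 = 2^2 · 3 · 13.
83 is a primitive root mod 157 iff 83^(φ(157)/q) ≢ 1 for every prime q | φ(157), i.e. q ∈ {2, 3, 13}.
83^78 ≡ 156 (mod 157)  [q = 2: ≢ 1 ✓]
83^52 ≡ 144 (mod 157)  [q = 3: ≢ 1 ✓]
83^12 ≡ 46 (mod 157)  [q = 13: ≢ 1 ✓]
All checks pass, so 83 has order 156 and is a primitive root modulo 157.

Yes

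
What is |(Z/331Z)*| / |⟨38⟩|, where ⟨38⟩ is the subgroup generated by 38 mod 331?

By Lagrange's theorem, ord_331(38) divides φ(331) = 331 − 1 = 330 = 2 · 3 · 5 · 11.
Divisors of 330: 1, 2, 3, 5, 6, 10, 11, 15, 22, 30, 33, 55, 66, 110, 165, 330.
Check 38^d mod 331 for each divisor in increasing order:
38^1 ≡ 38 (mod 331)
38^2 ≡ 120 (mod 331)
38^3 ≡ 257 (mod 331)
38^5 ≡ 57 (mod 331)
38^6 ≡ 180 (mod 331)
38^10 ≡ 270 (mod 331)
38^11 ≡ 330 (mod 331)
38^15 ≡ 164 (mod 331)
38^22 ≡ 1 (mod 331) ✓
Thus |⟨38⟩| = ord(38) = 22.
The index is φ(331) / ord(38) = 330 / 22 = 15.

15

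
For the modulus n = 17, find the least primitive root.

φ(17) = 17 − 1 = 16 = 2^4.
g is a primitive root iff g^(16/q) ≢ 1 (mod 17) for each prime q ∈ {2}.
g = 2: 2^8 ≡ 1 — hits 1, so not a primitive root.
g = 3: 3^8 ≡ 16 — none is 1, so 3 is a primitive root.
So 3 is the smallest generator of (Z/17Z)^×.

3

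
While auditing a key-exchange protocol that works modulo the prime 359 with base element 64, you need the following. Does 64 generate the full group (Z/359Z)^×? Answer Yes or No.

φ(359) = 359 − 1 = 358 = 2 · 179.
64 is a primitive root mod 359 iff 64^(φ(359)/q) ≢ 1 for every prime q | φ(359), i.e. q ∈ {2, 179}.
64^179 ≡ 1 (mod 359)  [q = 2: ≡ 1 ✗]
64^2 ≡ 147 (mod 359)  [q = 179: ≢ 1 ✓]
Since 64^179 ≡ 1, the order of 64 divides 179 < 358, so 64 is not a primitive root.

No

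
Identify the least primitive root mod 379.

2

φ(379) = 379 − 1 = 378 = 2 · 3^3 · 7.
g is a primitive root iff g^(378/q) ≢ 1 (mod 379) for each prime q ∈ {2, 3, 7}.
g = 2: 2^189 ≡ 378; 2^126 ≡ 327; 2^54 ≡ 125 — none is 1, so 2 is a primitive root.
Hence the least primitive root of 379 is 2.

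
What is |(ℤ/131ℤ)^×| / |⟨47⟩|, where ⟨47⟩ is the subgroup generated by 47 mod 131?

By Lagrange's theorem, ord_131(47) divides φ(131) = 131 − 1 = 130 = 2 · 5 · 13.
Divisors of 130: 1, 2, 5, 10, 13, 26, 65, 130.
Evaluate successive powers at the divisors of 130:
47^1 ≡ 47 (mod 131)
47^2 ≡ 113 (mod 131)
47^5 ≡ 32 (mod 131)
47^10 ≡ 107 (mod 131)
47^13 ≡ 130 (mod 131)
47^26 ≡ 1 (mod 131) ✓
Thus |⟨47⟩| = ord(47) = 26.
[(Z/131Z)^× : ⟨47⟩] = 130/26 = 5.

5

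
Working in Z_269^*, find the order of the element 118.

ord(118) | φ(269) = 269 − 1 = 268 = 2^2 · 67.
Divisors of 268: 1, 2, 4, 67, 134, 268.
Test each divisor d:
118^1 ≡ 118
118^2 ≡ 205
118^4 ≡ 61
118^67 ≡ 1
Hence ord(118) = 67.

67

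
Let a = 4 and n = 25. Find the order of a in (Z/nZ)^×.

10

The order of 4 must divide φ(25) = φ(5^2) = 5·(5−1) = 20 = 2^2 · 5.
Divisors of 20: 1, 2, 4, 5, 10, 20.
Test each divisor d:
4^1 ≡ 4
4^2 ≡ 16
4^4 ≡ 6
4^5 ≡ 24
4^10 ≡ 1
Therefore the multiplicative order of 4 modulo 25 is 10.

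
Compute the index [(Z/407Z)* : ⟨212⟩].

By Lagrange's theorem, ord_407(212) divides φ(407) = φ(11·37) = (11−1)·(37−1) = 10·36 = 360 = 2^3 · 3^2 · 5.
Divisors of 360: 1, 2, 3, 4, 5, 6, 8, 9, 10, 12, 15, 18, 20, 24, 30, 36, 40, 45, 60, 72, 90, 120, 180, 360.
Check 212^d mod 407 for each divisor in increasing order:
212^1 ≡ 212
212^2 ≡ 174
212^3 ≡ 258
212^4 ≡ 158
212^5 ≡ 122
212^6 ≡ 223
212^8 ≡ 137
212^9 ≡ 147
212^10 ≡ 232
212^12 ≡ 75
212^15 ≡ 221
212^18 ≡ 38
212^20 ≡ 100
212^24 ≡ 334
212^30 ≡ 1
So ord_407(212) = 30, hence |⟨212⟩| = 30.
The index is φ(407) / ord(212) = 360 / 30 = 12.

12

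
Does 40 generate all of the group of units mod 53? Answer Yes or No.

No

φ(53) = 53 − 1 = 52 = 2^2 · 13.
It suffices to check that the order of 40 is not a proper divisor of 52: compute 40^(52/q) for q ∈ {2, 13}.
40^26 ≡ 1 (mod 53)  [q = 2: ≡ 1 ✗]
40^4 ≡ 47 (mod 53)  [q = 13: ≢ 1 ✓]
40^26 ≡ 1 shows ord(40) | 26, strictly less than φ(53); not a primitive root.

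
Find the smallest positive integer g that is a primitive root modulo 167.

φ(167) = 167 − 1 = 166 = 2 · 83.
g is a primitive root iff g^(166/q) ≢ 1 (mod 167) for each prime q ∈ {2, 83}.
g = 2: 2^83 ≡ 1 — hits 1, so not a primitive root.
g = 3: 3^83 ≡ 1 — hits 1, so not a primitive root.
g = 4: 4^83 ≡ 1 — hits 1, so not a primitive root.
g = 5: 5^83 ≡ 166; 5^2 ≡ 25 — none is 1, so 5 is a primitive root.
Hence the least primitive root of 167 is 5.

5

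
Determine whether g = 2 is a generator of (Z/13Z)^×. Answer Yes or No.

Yes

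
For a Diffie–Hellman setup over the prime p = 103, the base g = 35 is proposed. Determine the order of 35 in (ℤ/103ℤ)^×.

The order of 35 must divide φ(103) = 103 − 1 = 102 = 2 · 3 · 17.
Divisors of 102: 1, 2, 3, 6, 17, 34, 51, 102.
Check 35^d mod 103 for each divisor in increasing order:
35^1 ≡ 35 (mod 103)
35^2 ≡ 92 (mod 103)
35^3 ≡ 27 (mod 103)
35^6 ≡ 8 (mod 103)
35^17 ≡ 47 (mod 103)
35^34 ≡ 46 (mod 103)
35^51 ≡ 102 (mod 103)
35^102 ≡ 1 (mod 103) ✓
Therefore the multiplicative order of 35 modulo 103 is 102.

102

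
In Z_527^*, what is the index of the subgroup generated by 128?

12

ord(128) | φ(527) = φ(17·31) = (17−1)·(31−1) = 16·30 = 480 = 2^5 · 3 · 5.
Divisors of 480: 1, 2, 3, 4, 5, 6, 8, 10, 12, 15, 16, 20, 24, 30, 32, 40, 48, 60, 80, 96, 120, 160, 240, 480.
Compute 128^d (mod 527) for the divisors d until we hit 1:
128^1 ≡ 128
128^2 ≡ 47
128^3 ≡ 219
128^4 ≡ 101
128^5 ≡ 280
128^6 ≡ 4
128^8 ≡ 188
128^10 ≡ 404
128^12 ≡ 16
128^15 ≡ 342
128^16 ≡ 35
128^20 ≡ 373
128^24 ≡ 256
128^30 ≡ 497
128^32 ≡ 171
128^40 ≡ 1
Thus |⟨128⟩| = ord(128) = 40.
Index = |(Z/527Z)^×| / |⟨128⟩| = 480 / 40 = 12.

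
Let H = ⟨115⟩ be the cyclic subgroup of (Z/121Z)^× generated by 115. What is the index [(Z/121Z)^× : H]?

By Lagrange's theorem, ord_121(115) divides φ(121) = φ(11^2) = 11·(11−1) = 110 = 2 · 5 · 11.
Divisors of 110: 1, 2, 5, 10, 11, 22, 55, 110.
Test each divisor d:
115^1 ≡ 115 (mod 121)
115^2 ≡ 36 (mod 121)
115^5 ≡ 89 (mod 121)
115^10 ≡ 56 (mod 121)
115^11 ≡ 27 (mod 121)
115^22 ≡ 3 (mod 121)
115^55 ≡ 1 (mod 121) ✓
The order of 115 is 55, so the subgroup it generates has 55 elements.
Index = |(Z/121Z)^×| / |⟨115⟩| = 110 / 55 = 2.

2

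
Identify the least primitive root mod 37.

2

φ(37) = 37 − 1 = 36 = 2^2 · 3^2.
Test candidates g = 2, 3, … against the prime factors q ∈ {2, 3} of φ(37): g is a generator iff g^(36/q) ≢ 1 for every such q.
g = 2: 2^18 ≡ 36; 2^12 ≡ 26 — none is 1, so 2 is a primitive root.
So 2 is the smallest generator of (Z/37Z)^×.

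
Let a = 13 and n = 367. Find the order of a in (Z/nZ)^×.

183

By Lagrange's theorem, ord_367(13) divides φ(367) = 367 − 1 = 366 = 2 · 3 · 61.
Divisors of 366: 1, 2, 3, 6, 61, 122, 183, 366.
Test each divisor d:
13^1 ≡ 13
13^2 ≡ 169
13^3 ≡ 362
13^6 ≡ 25
13^61 ≡ 83
13^122 ≡ 283
13^183 ≡ 1
Hence ord(13) = 183.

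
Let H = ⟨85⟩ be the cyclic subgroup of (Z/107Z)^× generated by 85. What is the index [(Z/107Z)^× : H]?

Since 85 ∈ (Z/107Z)^×, its order divides φ(107) = 107 − 1 = 106 = 2 · 53.
Divisors of 106: 1, 2, 53, 106.
Test each divisor d:
85^1 ≡ 85 (mod 107)
85^2 ≡ 56 (mod 107)
85^53 ≡ 1 (mod 107) ✓
The order of 85 is 53, so the subgroup it generates has 53 elements.
The index is φ(107) / ord(85) = 106 / 53 = 2.

2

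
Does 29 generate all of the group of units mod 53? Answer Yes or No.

No

φ(53) = 53 − 1 = 52 = 2^2 · 13.
It suffices to check that the order of 29 is not a proper divisor of 52: compute 29^(52/q) for q ∈ {2, 13}.
29^26 ≡ 1 (mod 53)  [q = 2: ≡ 1 ✗]
29^4 ≡ 49 (mod 53)  [q = 13: ≢ 1 ✓]
29^26 ≡ 1 shows ord(29) | 26, strictly less than φ(53); not a primitive root.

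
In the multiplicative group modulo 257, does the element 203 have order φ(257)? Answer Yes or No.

φ(257) = 257 − 1 = 256 = 2^8.
Test 203^(256/q) mod 257 for each prime factor q of 256:
203^128 ≡ 256 (mod 257)  [q = 2: ≢ 1 ✓]
None equal 1, so ord_257(203) = 256: 203 is a primitive root.

Yes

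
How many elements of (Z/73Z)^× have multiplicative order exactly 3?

φ(73) = 73 − 1 = 72 = 2^3 · 3^2.
In a cyclic group of order 72, there are φ(d) elements of order d for each divisor d of 72, and zero for non-divisors.
3 | 72, and φ(3) = 3 − 1 = 2.

2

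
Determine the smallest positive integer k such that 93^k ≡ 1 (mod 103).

17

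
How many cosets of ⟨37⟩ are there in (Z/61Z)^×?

ord(37) | φ(61) = 61 − 1 = 60 = 2^2 · 3 · 5.
Divisors of 60: 1, 2, 3, 4, 5, 6, 10, 12, 15, 20, 30, 60.
Test each divisor d:
37^1 ≡ 37 (mod 61)
37^2 ≡ 27 (mod 61)
37^3 ≡ 23 (mod 61)
37^4 ≡ 58 (mod 61)
37^5 ≡ 11 (mod 61)
37^6 ≡ 41 (mod 61)
37^10 ≡ 60 (mod 61)
37^12 ≡ 34 (mod 61)
37^15 ≡ 50 (mod 61)
37^20 ≡ 1 (mod 61) ✓
So ord_61(37) = 20, hence |⟨37⟩| = 20.
Index = |(Z/61Z)^×| / |⟨37⟩| = 60 / 20 = 3.

3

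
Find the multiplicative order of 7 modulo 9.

3

The order of 7 must divide φ(9) = φ(3^2) = 3·(3−1) = 6 = 2 · 3.
Divisors of 6: 1, 2, 3, 6.
Evaluate successive powers at the divisors of 6:
7^1 ≡ 7
7^2 ≡ 4
7^3 ≡ 1
Therefore the multiplicative order of 7 modulo 9 is 3.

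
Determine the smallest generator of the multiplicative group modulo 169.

2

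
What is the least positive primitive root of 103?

φ(103) = 103 − 1 = 102 = 2 · 3 · 17.
Test candidates g = 2, 3, … against the prime factors q ∈ {2, 3, 17} of φ(103): g is a generator iff g^(102/q) ≢ 1 for every such q.
g = 2: 2^51 ≡ 1 — hits 1, so not a primitive root.
g = 3: 3^51 ≡ 102; 3^34 ≡ 1 — hits 1, so not a primitive root.
g = 4: 4^51 ≡ 1 — hits 1, so not a primitive root.
g = 5: 5^51 ≡ 102; 5^34 ≡ 56; 5^6 ≡ 72 — none is 1, so 5 is a primitive root.
The smallest primitive root modulo 103 is 5.

5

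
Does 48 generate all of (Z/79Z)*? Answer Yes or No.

Yes

φ(79) = 79 − 1 = 78 = 2 · 3 · 13.
An element g generates (Z/79Z)^× iff g^(78/q) ≢ 1 (mod 79) for each prime q ∈ {2, 3, 13}.
48^39 ≡ 78 (mod 79)  [q = 2: ≢ 1 ✓]
48^26 ≡ 55 (mod 79)  [q = 3: ≢ 1 ✓]
48^6 ≡ 64 (mod 79)  [q = 13: ≢ 1 ✓]
Every test exponent gives a nontrivial residue, hence 48 generates the full group.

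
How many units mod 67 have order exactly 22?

φ(67) = 67 − 1 = 66 = 2 · 3 · 11.
Since (Z/67Z)^× is cyclic of order 66, the number of elements of order d is φ(d) when d | 66 and 0 otherwise.
22 = 2 · 11 divides 66, and φ(22) = 10.

10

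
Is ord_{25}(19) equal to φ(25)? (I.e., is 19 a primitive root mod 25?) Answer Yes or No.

φ(25) = φ(5^2) = 5·(5−1) = 20 = 2^2 · 5.
19 is a primitive root mod 25 iff 19^(φ(25)/q) ≢ 1 for every prime q | φ(25), i.e. q ∈ {2, 5}.
19^10 ≡ 1 (mod 25)  [q = 2: ≡ 1 ✗]
19^4 ≡ 21 (mod 25)  [q = 5: ≢ 1 ✓]
Since 19^10 ≡ 1, the order of 19 divides 10 < 20, so 19 is not a primitive root.

No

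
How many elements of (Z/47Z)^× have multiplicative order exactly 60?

0

φ(47) = 47 − 1 = 46 = 2 · 23.
Since (Z/47Z)^× is cyclic of order 46, the number of elements of order d is φ(d) when d | 46 and 0 otherwise.
Here 46 is not a multiple of 60, so there are no elements of order 60.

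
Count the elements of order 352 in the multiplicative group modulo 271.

φ(271) = 271 − 1 = 270 = 2 · 3^3 · 5.
(Z/271Z)^× is cyclic (|G| = 270); a cyclic group of order m has exactly φ(d) elements of each order d | m, and none otherwise.
Here 270 is not a multiple of 352, so there are no elements of order 352.

0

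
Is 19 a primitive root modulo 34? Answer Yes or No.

No

φ(34) = φ(2)·φ(17) = 1·16 = 16 = 2^4.
Test 19^(16/q) mod 34 for each prime factor q of 16:
19^8 ≡ 1 (mod 34)  [q = 2: ≡ 1 ✗]
Since 19^8 ≡ 1, the order of 19 divides 8 < 16, so 19 is not a primitive root.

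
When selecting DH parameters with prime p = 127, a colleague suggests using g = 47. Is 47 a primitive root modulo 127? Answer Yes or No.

No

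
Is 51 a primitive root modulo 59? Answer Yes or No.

No

φ(59) = 59 − 1 = 58 = 2 · 29.
An element g generates (Z/59Z)^× iff g^(58/q) ≢ 1 (mod 59) for each prime q ∈ {2, 29}.
51^29 ≡ 1 (mod 59)  [q = 2: ≡ 1 ✗]
51^2 ≡ 5 (mod 59)  [q = 29: ≢ 1 ✓]
Since 51^29 ≡ 1, the order of 51 divides 29 < 58, so 51 is not a primitive root.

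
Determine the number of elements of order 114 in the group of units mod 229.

36

φ(229) = 229 − 1 = 228 = 2^2 · 3 · 19.
In a cyclic group of order 228, there are φ(d) elements of order d for each divisor d of 228, and zero for non-divisors.
114 = 2 · 3 · 19 divides 228, and φ(114) = 36.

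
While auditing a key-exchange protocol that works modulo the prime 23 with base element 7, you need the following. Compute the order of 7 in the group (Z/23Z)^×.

22

ord(7) | φ(23) = 23 − 1 = 22 = 2 · 11.
Divisors of 22: 1, 2, 11, 22.
Test each divisor d:
7^1 ≡ 7
7^2 ≡ 3
7^11 ≡ 22
7^22 ≡ 1
The smallest such exponent is 22, so the order of 7 is 22.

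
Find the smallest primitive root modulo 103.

φ(103) = 103 − 1 = 102 = 2 · 3 · 17.
g is a primitive root iff g^(102/q) ≢ 1 (mod 103) for each prime q ∈ {2, 3, 17}.
g = 2: 2^51 ≡ 1 — hits 1, so not a primitive root.
g = 3: 3^51 ≡ 102; 3^34 ≡ 1 — hits 1, so not a primitive root.
g = 4: 4^51 ≡ 1 — hits 1, so not a primitive root.
g = 5: 5^51 ≡ 102; 5^34 ≡ 56; 5^6 ≡ 72 — none is 1, so 5 is a primitive root.
So 5 is the smallest generator of (Z/103Z)^×.

5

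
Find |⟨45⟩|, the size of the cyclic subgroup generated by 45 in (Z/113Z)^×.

Since 45 ∈ (Z/113Z)^×, its order divides φ(113) = 113 − 1 = 112 = 2^4 · 7.
Divisors of 112: 1, 2, 4, 7, 8, 14, 16, 28, 56, 112.
Evaluate successive powers at the divisors of 112:
45^1 ≡ 45 (mod 113)
45^2 ≡ 104 (mod 113)
45^4 ≡ 81 (mod 113)
45^7 ≡ 78 (mod 113)
45^8 ≡ 7 (mod 113)
45^14 ≡ 95 (mod 113)
45^16 ≡ 49 (mod 113)
45^28 ≡ 98 (mod 113)
45^56 ≡ 112 (mod 113)
45^112 ≡ 1 (mod 113) ✓
The smallest such exponent is 112, so the order of 45 is 112.

112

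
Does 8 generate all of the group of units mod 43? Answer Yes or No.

φ(43) = 43 − 1 = 42 = 2 · 3 · 7.
Test 8^(42/q) mod 43 for each prime factor q of 42:
8^21 ≡ 42 (mod 43)  [q = 2: ≢ 1 ✓]
8^14 ≡ 1 (mod 43)  [q = 3: ≡ 1 ✗]
8^6 ≡ 16 (mod 43)  [q = 7: ≢ 1 ✓]
The check at q = 3 fails, so 8 generates a proper subgroup.

No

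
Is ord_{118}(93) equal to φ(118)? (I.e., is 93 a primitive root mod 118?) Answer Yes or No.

φ(118) = φ(2)·φ(59) = 1·58 = 58 = 2 · 29.
Test 93^(58/q) mod 118 for each prime factor q of 58:
93^29 ≡ 117 (mod 118)  [q = 2: ≢ 1 ✓]
93^2 ≡ 35 (mod 118)  [q = 29: ≢ 1 ✓]
None equal 1, so ord_118(93) = 58: 93 is a primitive root.

Yes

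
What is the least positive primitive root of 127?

3

φ(127) = 127 − 1 = 126 = 2 · 3^2 · 7.
g is a primitive root iff g^(126/q) ≢ 1 (mod 127) for each prime q ∈ {2, 3, 7}.
g = 2: 2^63 ≡ 1 — hits 1, so not a primitive root.
g = 3: 3^63 ≡ 126; 3^42 ≡ 107; 3^18 ≡ 4 — none is 1, so 3 is a primitive root.
So 3 is the smallest generator of (Z/127Z)^×.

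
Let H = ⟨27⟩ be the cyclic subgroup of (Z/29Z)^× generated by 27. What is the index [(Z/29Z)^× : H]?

Since 27 ∈ (Z/29Z)^×, its order divides φ(29) = 29 − 1 = 28 = 2^2 · 7.
Divisors of 28: 1, 2, 4, 7, 14, 28.
Compute 27^d (mod 29) for the divisors d until we hit 1:
27^1 ≡ 27 (mod 29)
27^2 ≡ 4 (mod 29)
27^4 ≡ 16 (mod 29)
27^7 ≡ 17 (mod 29)
27^14 ≡ 28 (mod 29)
27^28 ≡ 1 (mod 29) ✓
So ord_29(27) = 28, hence |⟨27⟩| = 28.
The index is φ(29) / ord(27) = 28 / 28 = 1.

1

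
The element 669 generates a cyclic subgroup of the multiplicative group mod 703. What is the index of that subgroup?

36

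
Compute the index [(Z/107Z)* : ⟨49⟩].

2

The order of 49 must divide φ(107) = 107 − 1 = 106 = 2 · 53.
Divisors of 106: 1, 2, 53, 106.
Check 49^d mod 107 for each divisor in increasing order:
49^1 ≡ 49 (mod 107)
49^2 ≡ 47 (mod 107)
49^53 ≡ 1 (mod 107) ✓
The order of 49 is 53, so the subgroup it generates has 53 elements.
The index is φ(107) / ord(49) = 106 / 53 = 2.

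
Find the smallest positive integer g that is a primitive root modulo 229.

φ(229) = 229 − 1 = 228 = 2^2 · 3 · 19.
Test candidates g = 2, 3, … against the prime factors q ∈ {2, 3, 19} of φ(229): g is a generator iff g^(228/q) ≢ 1 for every such q.
g = 2: 2^114 ≡ 228; 2^76 ≡ 1 — hits 1, so not a primitive root.
g = 3: 3^114 ≡ 1 — hits 1, so not a primitive root.
g = 4: 4^114 ≡ 1 — hits 1, so not a primitive root.
g = 5: 5^114 ≡ 1 — hits 1, so not a primitive root.
g = 6: 6^114 ≡ 228; 6^76 ≡ 134; 6^12 ≡ 165 — none is 1, so 6 is a primitive root.
The smallest primitive root modulo 229 is 6.

6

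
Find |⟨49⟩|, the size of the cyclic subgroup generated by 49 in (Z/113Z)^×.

7

Since 49 ∈ (Z/113Z)^×, its order divides φ(113) = 113 − 1 = 112 = 2^4 · 7.
Divisors of 112: 1, 2, 4, 7, 8, 14, 16, 28, 56, 112.
Test each divisor d:
49^1 ≡ 49 (mod 113)
49^2 ≡ 28 (mod 113)
49^4 ≡ 106 (mod 113)
49^7 ≡ 1 (mod 113) ✓
The smallest such exponent is 7, so the order of 49 is 7.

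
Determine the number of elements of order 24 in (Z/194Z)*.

8

φ(194) = φ(2)·φ(97) = 1·96 = 96 = 2^5 · 3.
In a cyclic group of order 96, there are φ(d) elements of order d for each divisor d of 96, and zero for non-divisors.
24 = 2^3 · 3 divides 96, and φ(24) = 8.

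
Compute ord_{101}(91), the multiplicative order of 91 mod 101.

Since 91 ∈ (Z/101Z)^×, its order divides φ(101) = 101 − 1 = 100 = 2^2 · 5^2.
Divisors of 100: 1, 2, 4, 5, 10, 20, 25, 50, 100.
Test each divisor d:
91^1 ≡ 91 (mod 101)
91^2 ≡ 100 (mod 101)
91^4 ≡ 1 (mod 101) ✓
So ord_101(91) = 4.

4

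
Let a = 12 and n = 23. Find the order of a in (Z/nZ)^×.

11

Since 12 ∈ (Z/23Z)^×, its order divides φ(23) = 23 − 1 = 22 = 2 · 11.
Divisors of 22: 1, 2, 11, 22.
Compute 12^d (mod 23) for the divisors d until we hit 1:
12^1 ≡ 12 (mod 23)
12^2 ≡ 6 (mod 23)
12^11 ≡ 1 (mod 23) ✓
Therefore the multiplicative order of 12 modulo 23 is 11.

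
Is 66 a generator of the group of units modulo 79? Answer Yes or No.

Yes

φ(79) = 79 − 1 = 78 = 2 · 3 · 13.
66 is a primitive root mod 79 iff 66^(φ(79)/q) ≢ 1 for every prime q | φ(79), i.e. q ∈ {2, 3, 13}.
66^39 ≡ 78 (mod 79)  [q = 2: ≢ 1 ✓]
66^26 ≡ 23 (mod 79)  [q = 3: ≢ 1 ✓]
66^6 ≡ 67 (mod 79)  [q = 13: ≢ 1 ✓]
Every test exponent gives a nontrivial residue, hence 66 generates the full group.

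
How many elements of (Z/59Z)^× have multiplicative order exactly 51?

φ(59) = 59 − 1 = 58 = 2 · 29.
In a cyclic group of order 58, there are φ(d) elements of order d for each divisor d of 58, and zero for non-divisors.
Since 51 ∤ 58, the count is 0.

0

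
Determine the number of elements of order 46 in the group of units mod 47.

φ(47) = 47 − 1 = 46 = 2 · 23.
Since (Z/47Z)^× is cyclic of order 46, the number of elements of order d is φ(d) when d | 46 and 0 otherwise.
46 = 2 · 23 divides 46, and φ(46) = 22.

22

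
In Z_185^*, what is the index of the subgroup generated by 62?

4

ord(62) | φ(185) = φ(5·37) = (5−1)·(37−1) = 4·36 = 144 = 2^4 · 3^2.
Divisors of 144: 1, 2, 3, 4, 6, 8, 9, 12, 16, 18, 24, 36, 48, 72, 144.
Test each divisor d:
62^1 ≡ 62 (mod 185)
62^2 ≡ 144 (mod 185)
62^3 ≡ 48 (mod 185)
62^4 ≡ 16 (mod 185)
62^6 ≡ 84 (mod 185)
62^8 ≡ 71 (mod 185)
62^9 ≡ 147 (mod 185)
62^12 ≡ 26 (mod 185)
62^16 ≡ 46 (mod 185)
62^18 ≡ 149 (mod 185)
62^24 ≡ 121 (mod 185)
62^36 ≡ 1 (mod 185) ✓
Thus |⟨62⟩| = ord(62) = 36.
[(Z/185Z)^× : ⟨62⟩] = 144/36 = 4.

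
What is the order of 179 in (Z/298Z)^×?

37

The order of 179 must divide φ(298) = φ(2)·φ(149) = 1·148 = 148 = 2^2 · 37.
Divisors of 148: 1, 2, 4, 37, 74, 148.
Test each divisor d:
179^1 ≡ 179 (mod 298)
179^2 ≡ 155 (mod 298)
179^4 ≡ 185 (mod 298)
179^37 ≡ 1 (mod 298) ✓
Therefore the multiplicative order of 179 modulo 298 is 37.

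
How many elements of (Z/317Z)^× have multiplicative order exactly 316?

φ(317) = 317 − 1 = 316 = 2^2 · 79.
In a cyclic group of order 316, there are φ(d) elements of order d for each divisor d of 316, and zero for non-divisors.
316 = 2^2 · 79 divides 316, and φ(316) = 156.

156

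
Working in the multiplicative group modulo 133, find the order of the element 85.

9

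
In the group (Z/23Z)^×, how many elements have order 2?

φ(23) = 23 − 1 = 22 = 2 · 11.
(Z/23Z)^× is cyclic (|G| = 22); a cyclic group of order m has exactly φ(d) elements of each order d | m, and none otherwise.
2 | 22, and φ(2) = 2 − 1 = 1.

1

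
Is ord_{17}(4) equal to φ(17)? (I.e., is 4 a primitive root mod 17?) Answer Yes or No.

No

φ(17) = 17 − 1 = 16 = 2^4.
Test 4^(16/q) mod 17 for each prime factor q of 16:
4^8 ≡ 1 (mod 17)  [q = 2: ≡ 1 ✗]
The check at q = 2 fails, so 4 generates a proper subgroup.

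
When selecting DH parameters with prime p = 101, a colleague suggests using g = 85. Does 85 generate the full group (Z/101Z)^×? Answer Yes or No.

φ(101) = 101 − 1 = 100 = 2^2 · 5^2.
Test 85^(100/q) mod 101 for each prime factor q of 100:
85^50 ≡ 1 (mod 101)  [q = 2: ≡ 1 ✗]
85^20 ≡ 84 (mod 101)  [q = 5: ≢ 1 ✓]
Since 85^50 ≡ 1, the order of 85 divides 50 < 100, so 85 is not a primitive root.

No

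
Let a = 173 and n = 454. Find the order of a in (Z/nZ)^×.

113

By Lagrange's theorem, ord_454(173) divides φ(454) = φ(2)·φ(227) = 1·226 = 226 = 2 · 113.
Divisors of 226: 1, 2, 113, 226.
Test each divisor d:
173^1 ≡ 173
173^2 ≡ 419
173^113 ≡ 1
Hence ord(173) = 113.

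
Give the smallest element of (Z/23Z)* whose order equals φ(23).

φ(23) = 23 − 1 = 22 = 2 · 11.
g is a primitive root iff g^(22/q) ≢ 1 (mod 23) for each prime q ∈ {2, 11}.
g = 2: 2^11 ≡ 1 — hits 1, so not a primitive root.
g = 3: 3^11 ≡ 1 — hits 1, so not a primitive root.
g = 4: 4^11 ≡ 1 — hits 1, so not a primitive root.
g = 5: 5^11 ≡ 22; 5^2 ≡ 2 — none is 1, so 5 is a primitive root.
The smallest primitive root modulo 23 is 5.

5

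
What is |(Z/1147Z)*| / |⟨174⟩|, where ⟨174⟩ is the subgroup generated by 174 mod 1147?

Since 174 ∈ (Z/1147Z)^×, its order divides φ(1147) = φ(31·37) = (31−1)·(37−1) = 30·36 = 1080 = 2^3 · 3^3 · 5.
Divisors of 1080: 1, 2, 3, 4, 5, 6, 8, 9, 10, 12, 15, 18, 20, 24, 27, 30, 36, 40, 45, 54, 60, 72, 90, 108, 120, 135, 180, 216, 270, 360, 540, 1080.
Evaluate successive powers at the divisors of 1080:
174^1 ≡ 174 (mod 1147)
174^2 ≡ 454 (mod 1147)
174^3 ≡ 1000 (mod 1147)
174^4 ≡ 803 (mod 1147)
174^5 ≡ 935 (mod 1147)
174^6 ≡ 963 (mod 1147)
174^8 ≡ 195 (mod 1147)
174^9 ≡ 667 (mod 1147)
174^10 ≡ 211 (mod 1147)
174^12 ≡ 593 (mod 1147)
174^15 ≡ 1 (mod 1147) ✓
Thus |⟨174⟩| = ord(174) = 15.
[(Z/1147Z)^× : ⟨174⟩] = 1080/15 = 72.

72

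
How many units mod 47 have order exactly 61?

0

φ(47) = 47 − 1 = 46 = 2 · 23.
Since (Z/47Z)^× is cyclic of order 46, the number of elements of order d is φ(d) when d | 46 and 0 otherwise.
Here 46 is not a multiple of 61, so there are no elements of order 61.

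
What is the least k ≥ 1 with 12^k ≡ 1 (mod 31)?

30

ord(12) | φ(31) = 31 − 1 = 30 = 2 · 3 · 5.
Divisors of 30: 1, 2, 3, 5, 6, 10, 15, 30.
Compute 12^d (mod 31) for the divisors d until we hit 1:
12^1 ≡ 12 (mod 31)
12^2 ≡ 20 (mod 31)
12^3 ≡ 23 (mod 31)
12^5 ≡ 26 (mod 31)
12^6 ≡ 2 (mod 31)
12^10 ≡ 25 (mod 31)
12^15 ≡ 30 (mod 31)
12^30 ≡ 1 (mod 31) ✓
Therefore the multiplicative order of 12 modulo 31 is 30.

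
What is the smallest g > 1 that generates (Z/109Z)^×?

φ(109) = 109 − 1 = 108 = 2^2 · 3^3.
Test candidates g = 2, 3, … against the prime factors q ∈ {2, 3} of φ(109): g is a generator iff g^(108/q) ≢ 1 for every such q.
g = 2: 2^54 ≡ 108; 2^36 ≡ 1 — hits 1, so not a primitive root.
g = 3: 3^54 ≡ 1 — hits 1, so not a primitive root.
g = 4: 4^54 ≡ 1 — hits 1, so not a primitive root.
g = 5: 5^54 ≡ 1 — hits 1, so not a primitive root.
g = 6: 6^54 ≡ 108; 6^36 ≡ 63 — none is 1, so 6 is a primitive root.
So 6 is the smallest generator of (Z/109Z)^×.

6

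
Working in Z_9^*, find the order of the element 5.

6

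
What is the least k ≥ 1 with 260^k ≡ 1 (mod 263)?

262

ord(260) | φ(263) = 263 − 1 = 262 = 2 · 131.
Divisors of 262: 1, 2, 131, 262.
Test each divisor d:
260^1 ≡ 260
260^2 ≡ 9
260^131 ≡ 262
260^262 ≡ 1
The smallest such exponent is 262, so the order of 260 is 262.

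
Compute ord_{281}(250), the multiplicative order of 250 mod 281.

By Lagrange's theorem, ord_281(250) divides φ(281) = 281 − 1 = 280 = 2^3 · 5 · 7.
Divisors of 280: 1, 2, 4, 5, 7, 8, 10, 14, 20, 28, 35, 40, 56, 70, 140, 280.
Evaluate successive powers at the divisors of 280:
250^1 ≡ 250 (mod 281)
250^2 ≡ 118 (mod 281)
250^4 ≡ 155 (mod 281)
250^5 ≡ 253 (mod 281)
250^7 ≡ 68 (mod 281)
250^8 ≡ 140 (mod 281)
250^10 ≡ 222 (mod 281)
250^14 ≡ 128 (mod 281)
250^20 ≡ 109 (mod 281)
250^28 ≡ 86 (mod 281)
250^35 ≡ 228 (mod 281)
250^40 ≡ 79 (mod 281)
250^56 ≡ 90 (mod 281)
250^70 ≡ 280 (mod 281)
250^140 ≡ 1 (mod 281) ✓
Hence ord(250) = 140.

140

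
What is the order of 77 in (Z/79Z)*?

78

Since 77 ∈ (Z/79Z)^×, its order divides φ(79) = 79 − 1 = 78 = 2 · 3 · 13.
Divisors of 78: 1, 2, 3, 6, 13, 26, 39, 78.
Check 77^d mod 79 for each divisor in increasing order:
77^1 ≡ 77
77^2 ≡ 4
77^3 ≡ 71
77^6 ≡ 64
77^13 ≡ 24
77^26 ≡ 23
77^39 ≡ 78
77^78 ≡ 1
Therefore the multiplicative order of 77 modulo 79 is 78.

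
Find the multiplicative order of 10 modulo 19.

The order of 10 must divide φ(19) = 19 − 1 = 18 = 2 · 3^2.
Divisors of 18: 1, 2, 3, 6, 9, 18.
Check 10^d mod 19 for each divisor in increasing order:
10^1 ≡ 10 (mod 19)
10^2 ≡ 5 (mod 19)
10^3 ≡ 12 (mod 19)
10^6 ≡ 11 (mod 19)
10^9 ≡ 18 (mod 19)
10^18 ≡ 1 (mod 19) ✓
Hence ord(10) = 18.

18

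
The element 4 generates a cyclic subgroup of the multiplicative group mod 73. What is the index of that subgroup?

8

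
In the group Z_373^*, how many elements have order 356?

0

φ(373) = 373 − 1 = 372 = 2^2 · 3 · 31.
In a cyclic group of order 372, there are φ(d) elements of order d for each divisor d of 372, and zero for non-divisors.
356 does not divide 372, so no element of (Z/373Z)^× has order 356.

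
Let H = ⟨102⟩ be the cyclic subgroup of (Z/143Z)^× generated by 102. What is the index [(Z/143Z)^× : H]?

The order of 102 must divide φ(143) = φ(11·13) = (11−1)·(13−1) = 10·12 = 120 = 2^3 · 3 · 5.
Divisors of 120: 1, 2, 3, 4, 5, 6, 8, 10, 12, 15, 20, 24, 30, 40, 60, 120.
Check 102^d mod 143 for each divisor in increasing order:
102^1 ≡ 102 (mod 143)
102^2 ≡ 108 (mod 143)
102^3 ≡ 5 (mod 143)
102^4 ≡ 81 (mod 143)
102^5 ≡ 111 (mod 143)
102^6 ≡ 25 (mod 143)
102^8 ≡ 126 (mod 143)
102^10 ≡ 23 (mod 143)
102^12 ≡ 53 (mod 143)
102^15 ≡ 122 (mod 143)
102^20 ≡ 100 (mod 143)
102^24 ≡ 92 (mod 143)
102^30 ≡ 12 (mod 143)
102^40 ≡ 133 (mod 143)
102^60 ≡ 1 (mod 143) ✓
So ord_143(102) = 60, hence |⟨102⟩| = 60.
[(Z/143Z)^× : ⟨102⟩] = 120/60 = 2.

2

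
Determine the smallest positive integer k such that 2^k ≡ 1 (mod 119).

ord(2) | φ(119) = φ(7·17) = (7−1)·(17−1) = 6·16 = 96 = 2^5 · 3.
Divisors of 96: 1, 2, 3, 4, 6, 8, 12, 16, 24, 32, 48, 96.
Evaluate successive powers at the divisors of 96:
2^1 ≡ 2 (mod 119)
2^2 ≡ 4 (mod 119)
2^3 ≡ 8 (mod 119)
2^4 ≡ 16 (mod 119)
2^6 ≡ 64 (mod 119)
2^8 ≡ 18 (mod 119)
2^12 ≡ 50 (mod 119)
2^16 ≡ 86 (mod 119)
2^24 ≡ 1 (mod 119) ✓
So ord_119(2) = 24.

24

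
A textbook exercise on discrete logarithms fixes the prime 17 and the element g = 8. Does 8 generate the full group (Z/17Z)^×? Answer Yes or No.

φ(17) = 17 − 1 = 16 = 2^4.
It suffices to check that the order of 8 is not a proper divisor of 16: compute 8^(16/q) for q ∈ {2}.
8^8 ≡ 1 (mod 17)  [q = 2: ≡ 1 ✗]
Since 8^8 ≡ 1, the order of 8 divides 8 < 16, so 8 is not a primitive root.

No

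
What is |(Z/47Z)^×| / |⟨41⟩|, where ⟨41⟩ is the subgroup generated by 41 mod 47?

1

By Lagrange's theorem, ord_47(41) divides φ(47) = 47 − 1 = 46 = 2 · 23.
Divisors of 46: 1, 2, 23, 46.
Check 41^d mod 47 for each divisor in increasing order:
41^1 ≡ 41 (mod 47)
41^2 ≡ 36 (mod 47)
41^23 ≡ 46 (mod 47)
41^46 ≡ 1 (mod 47) ✓
Thus |⟨41⟩| = ord(41) = 46.
[(Z/47Z)^× : ⟨41⟩] = 46/46 = 1.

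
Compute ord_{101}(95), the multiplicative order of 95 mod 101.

5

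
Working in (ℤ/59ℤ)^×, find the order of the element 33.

Since 33 ∈ (Z/59Z)^×, its order divides φ(59) = 59 − 1 = 58 = 2 · 29.
Divisors of 58: 1, 2, 29, 58.
Test each divisor d:
33^1 ≡ 33
33^2 ≡ 27
33^29 ≡ 58
33^58 ≡ 1
The smallest such exponent is 58, so the order of 33 is 58.

58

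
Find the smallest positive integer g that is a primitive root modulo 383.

φ(383) = 383 − 1 = 382 = 2 · 191.
Test candidates g = 2, 3, … against the prime factors q ∈ {2, 191} of φ(383): g is a generator iff g^(382/q) ≢ 1 for every such q.
g = 2: 2^191 ≡ 1 — hits 1, so not a primitive root.
g = 3: 3^191 ≡ 1 — hits 1, so not a primitive root.
g = 4: 4^191 ≡ 1 — hits 1, so not a primitive root.
g = 5: 5^191 ≡ 382; 5^2 ≡ 25 — none is 1, so 5 is a primitive root.
The smallest primitive root modulo 383 is 5.

5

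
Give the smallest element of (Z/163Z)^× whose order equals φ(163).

φ(163) = 163 − 1 = 162 = 2 · 3^4.
g is a primitive root iff g^(162/q) ≢ 1 (mod 163) for each prime q ∈ {2, 3}.
g = 2: 2^81 ≡ 162; 2^54 ≡ 104 — none is 1, so 2 is a primitive root.
So 2 is the smallest generator of (Z/163Z)^×.

2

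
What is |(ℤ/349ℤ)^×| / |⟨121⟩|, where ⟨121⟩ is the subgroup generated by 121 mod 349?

6

ord(121) | φ(349) = 349 − 1 = 348 = 2^2 · 3 · 29.
Divisors of 348: 1, 2, 3, 4, 6, 12, 29, 58, 87, 116, 174, 348.
Check 121^d mod 349 for each divisor in increasing order:
121^1 ≡ 121 (mod 349)
121^2 ≡ 332 (mod 349)
121^3 ≡ 37 (mod 349)
121^4 ≡ 289 (mod 349)
121^6 ≡ 322 (mod 349)
121^12 ≡ 31 (mod 349)
121^29 ≡ 348 (mod 349)
121^58 ≡ 1 (mod 349) ✓
The order of 121 is 58, so the subgroup it generates has 58 elements.
The index is φ(349) / ord(121) = 348 / 58 = 6.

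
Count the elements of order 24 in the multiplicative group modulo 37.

0

φ(37) = 37 − 1 = 36 = 2^2 · 3^2.
In a cyclic group of order 36, there are φ(d) elements of order d for each divisor d of 36, and zero for non-divisors.
Since 24 ∤ 36, the count is 0.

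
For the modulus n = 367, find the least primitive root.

φ(367) = 367 − 1 = 366 = 2 · 3 · 61.
Test candidates g = 2, 3, … against the prime factors q ∈ {2, 3, 61} of φ(367): g is a generator iff g^(366/q) ≢ 1 for every such q.
g = 2: 2^183 ≡ 1 — hits 1, so not a primitive root.
g = 3: 3^183 ≡ 366; 3^122 ≡ 1 — hits 1, so not a primitive root.
g = 4: 4^183 ≡ 1 — hits 1, so not a primitive root.
g = 5: 5^183 ≡ 366; 5^122 ≡ 1 — hits 1, so not a primitive root.
g = 6: 6^183 ≡ 366; 6^122 ≡ 283; 6^6 ≡ 47 — none is 1, so 6 is a primitive root.
So 6 is the smallest generator of (Z/367Z)^×.

6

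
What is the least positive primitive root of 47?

5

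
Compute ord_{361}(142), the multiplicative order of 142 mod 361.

171

Since 142 ∈ (Z/361Z)^×, its order divides φ(361) = φ(19^2) = 19·(19−1) = 342 = 2 · 3^2 · 19.
Divisors of 342: 1, 2, 3, 6, 9, 18, 19, 38, 57, 114, 171, 342.
Test each divisor d:
142^1 ≡ 142 (mod 361)
142^2 ≡ 309 (mod 361)
142^3 ≡ 197 (mod 361)
142^6 ≡ 182 (mod 361)
142^9 ≡ 115 (mod 361)
142^18 ≡ 229 (mod 361)
142^19 ≡ 28 (mod 361)
142^38 ≡ 62 (mod 361)
142^57 ≡ 292 (mod 361)
142^114 ≡ 68 (mod 361)
142^171 ≡ 1 (mod 361) ✓
Therefore the multiplicative order of 142 modulo 361 is 171.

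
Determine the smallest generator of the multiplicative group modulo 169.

2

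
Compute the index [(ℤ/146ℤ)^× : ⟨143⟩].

6

Since 143 ∈ (Z/146Z)^×, its order divides φ(146) = φ(2)·φ(73) = 1·72 = 72 = 2^3 · 3^2.
Divisors of 72: 1, 2, 3, 4, 6, 8, 9, 12, 18, 24, 36, 72.
Evaluate successive powers at the divisors of 72:
143^1 ≡ 143 (mod 146)
143^2 ≡ 9 (mod 146)
143^3 ≡ 119 (mod 146)
143^4 ≡ 81 (mod 146)
143^6 ≡ 145 (mod 146)
143^8 ≡ 137 (mod 146)
143^9 ≡ 27 (mod 146)
143^12 ≡ 1 (mod 146) ✓
The order of 143 is 12, so the subgroup it generates has 12 elements.
Index = |(Z/146Z)^×| / |⟨143⟩| = 72 / 12 = 6.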